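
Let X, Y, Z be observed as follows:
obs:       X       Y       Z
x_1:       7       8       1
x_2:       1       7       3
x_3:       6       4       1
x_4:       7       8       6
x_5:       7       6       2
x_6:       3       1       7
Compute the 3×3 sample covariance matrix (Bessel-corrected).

Step 1 — column means:
  mean(X) = (7 + 1 + 6 + 7 + 7 + 3) / 6 = 31/6 = 5.1667
  mean(Y) = (8 + 7 + 4 + 8 + 6 + 1) / 6 = 34/6 = 5.6667
  mean(Z) = (1 + 3 + 1 + 6 + 2 + 7) / 6 = 20/6 = 3.3333

Step 2 — sample covariance S[i,j] = (1/(n-1)) · Σ_k (x_{k,i} - mean_i) · (x_{k,j} - mean_j), with n-1 = 5.
  S[X,X] = ((1.8333)·(1.8333) + (-4.1667)·(-4.1667) + (0.8333)·(0.8333) + (1.8333)·(1.8333) + (1.8333)·(1.8333) + (-2.1667)·(-2.1667)) / 5 = 32.8333/5 = 6.5667
  S[X,Y] = ((1.8333)·(2.3333) + (-4.1667)·(1.3333) + (0.8333)·(-1.6667) + (1.8333)·(2.3333) + (1.8333)·(0.3333) + (-2.1667)·(-4.6667)) / 5 = 12.3333/5 = 2.4667
  S[X,Z] = ((1.8333)·(-2.3333) + (-4.1667)·(-0.3333) + (0.8333)·(-2.3333) + (1.8333)·(2.6667) + (1.8333)·(-1.3333) + (-2.1667)·(3.6667)) / 5 = -10.3333/5 = -2.0667
  S[Y,Y] = ((2.3333)·(2.3333) + (1.3333)·(1.3333) + (-1.6667)·(-1.6667) + (2.3333)·(2.3333) + (0.3333)·(0.3333) + (-4.6667)·(-4.6667)) / 5 = 37.3333/5 = 7.4667
  S[Y,Z] = ((2.3333)·(-2.3333) + (1.3333)·(-0.3333) + (-1.6667)·(-2.3333) + (2.3333)·(2.6667) + (0.3333)·(-1.3333) + (-4.6667)·(3.6667)) / 5 = -13.3333/5 = -2.6667
  S[Z,Z] = ((-2.3333)·(-2.3333) + (-0.3333)·(-0.3333) + (-2.3333)·(-2.3333) + (2.6667)·(2.6667) + (-1.3333)·(-1.3333) + (3.6667)·(3.6667)) / 5 = 33.3333/5 = 6.6667

S is symmetric (S[j,i] = S[i,j]). Assembling:

S = [[6.5667, 2.4667, -2.0667],
 [2.4667, 7.4667, -2.6667],
 [-2.0667, -2.6667, 6.6667]]


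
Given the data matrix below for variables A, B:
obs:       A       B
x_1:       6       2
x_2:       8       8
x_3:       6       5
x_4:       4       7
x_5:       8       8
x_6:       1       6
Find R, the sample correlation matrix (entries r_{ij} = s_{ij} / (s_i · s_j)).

Step 1 — column means:
  mean(A) = (6 + 8 + 6 + 4 + 8 + 1) / 6 = 33/6 = 5.5
  mean(B) = (2 + 8 + 5 + 7 + 8 + 6) / 6 = 36/6 = 6

Step 2 — sample variances and covariances s[i,j] = (1/(n-1)) · Σ_k (x_{k,i} - mean_i) · (x_{k,j} - mean_j), with n-1 = 5:
  s[A,A] = ((0.5)·(0.5) + (2.5)·(2.5) + (0.5)·(0.5) + (-1.5)·(-1.5) + (2.5)·(2.5) + (-4.5)·(-4.5)) / 5 = 35.5/5 = 7.1
  s[A,B] = ((0.5)·(-4) + (2.5)·(2) + (0.5)·(-1) + (-1.5)·(1) + (2.5)·(2) + (-4.5)·(0)) / 5 = 6/5 = 1.2
  s[B,B] = ((-4)·(-4) + (2)·(2) + (-1)·(-1) + (1)·(1) + (2)·(2) + (0)·(0)) / 5 = 26/5 = 5.2
  Sample standard deviations s_i = √(s[i,i]):
  s(A) = √(7.1) = 2.6646
  s(B) = √(5.2) = 2.2804

Step 3 — r_{ij} = s_{ij} / (s_i · s_j):
  r[A,A] = 1 (diagonal).
  r[A,B] = 1.2 / (2.6646 · 2.2804) = 1.2 / 6.0762 = 0.1975
  r[B,B] = 1 (diagonal).

R is symmetric with unit diagonal. Assembling:

R = [[1, 0.1975],
 [0.1975, 1]]


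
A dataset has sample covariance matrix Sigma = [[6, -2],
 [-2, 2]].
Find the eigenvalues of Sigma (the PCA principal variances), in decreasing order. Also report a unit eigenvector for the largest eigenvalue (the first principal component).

Step 1 — characteristic polynomial of 2×2 Sigma:
  det(Sigma - λI) = λ² - trace · λ + det = 0.
  trace = 6 + 2 = 8, det = 6·2 - (-2)² = 8.
Step 2 — discriminant:
  Δ = trace² - 4·det = 64 - 32 = 32.
Step 3 — eigenvalues:
  λ = (trace ± √Δ)/2 = (8 ± 5.6569)/2,
  λ_1 = 6.8284,  λ_2 = 1.1716.

Step 4 — unit eigenvector for λ_1: solve (Sigma - λ_1 I)v = 0. First row:
  (6 - 6.8284)·v_x + (-2)·v_y = 0, i.e. (-0.8284)·v_x + (-2)·v_y = 0,
  so v ∝ (b, λ_1 - a) = (-2, 0.8284); multiply by -1 so the first entry is positive: u = (2, -0.8284).
  ||u|| = √((2)² + (-0.8284)²) = √(4.6863) ≈ 2.1648,
  v_1 = u/||u|| ≈ (0.9239, -0.3827) (||v_1|| = 1).

λ_1 = 6.8284,  λ_2 = 1.1716;  v_1 ≈ (0.9239, -0.3827)


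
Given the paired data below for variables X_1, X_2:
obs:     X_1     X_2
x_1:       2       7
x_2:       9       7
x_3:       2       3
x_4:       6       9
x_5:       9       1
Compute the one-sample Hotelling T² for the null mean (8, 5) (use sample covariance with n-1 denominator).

Step 1 — sample mean vector:
  mean(X_1) = (2 + 9 + 2 + 6 + 9) / 5 = 28/5 = 5.6
  mean(X_2) = (7 + 7 + 3 + 9 + 1) / 5 = 27/5 = 5.4
  x̄ = (5.6, 5.4),  deviation x̄ - mu_0 = (5.6, 5.4) - (8, 5) = (-2.4, 0.4).

Step 2 — sample covariance matrix, S[i,j] = (1/(n-1)) · Σ_k (x_{k,i} - mean_i) · (x_{k,j} - mean_j), divisor n-1 = 4:
  S[X_1,X_1] = ((-3.6)·(-3.6) + (3.4)·(3.4) + (-3.6)·(-3.6) + (0.4)·(0.4) + (3.4)·(3.4)) / 4 = 49.2/4 = 12.3
  S[X_1,X_2] = ((-3.6)·(1.6) + (3.4)·(1.6) + (-3.6)·(-2.4) + (0.4)·(3.6) + (3.4)·(-4.4)) / 4 = -5.2/4 = -1.3
  S[X_2,X_2] = ((1.6)·(1.6) + (1.6)·(1.6) + (-2.4)·(-2.4) + (3.6)·(3.6) + (-4.4)·(-4.4)) / 4 = 43.2/4 = 10.8
  S = [[12.3, -1.3],
 [-1.3, 10.8]].

Step 3 — invert S. det(S) = 12.3·10.8 - (-1.3)² = 131.15.
  S^{-1} = (1/det) · [[d, -b], [-b, a]] = [[0.0823, 0.0099],
 [0.0099, 0.0938]].

Step 4 — quadratic form (x̄ - mu_0)^T · S^{-1} · (x̄ - mu_0):
  S^{-1} · (x̄ - mu_0) = (-0.1937, 0.0137),
  (x̄ - mu_0)^T · [...] = (-2.4)·(-0.1937) + (0.4)·(0.0137) = 0.4703.

Step 5 — scale by n: T² = 5 · 0.4703 = 2.3515.

T² ≈ 2.3515


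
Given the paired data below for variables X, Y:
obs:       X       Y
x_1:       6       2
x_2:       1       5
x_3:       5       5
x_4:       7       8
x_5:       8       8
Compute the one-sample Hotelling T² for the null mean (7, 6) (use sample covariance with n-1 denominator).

Step 1 — sample mean vector:
  mean(X) = (6 + 1 + 5 + 7 + 8) / 5 = 27/5 = 5.4
  mean(Y) = (2 + 5 + 5 + 8 + 8) / 5 = 28/5 = 5.6
  x̄ = (5.4, 5.6),  deviation x̄ - mu_0 = (5.4, 5.6) - (7, 6) = (-1.6, -0.4).

Step 2 — sample covariance matrix, S[i,j] = (1/(n-1)) · Σ_k (x_{k,i} - mean_i) · (x_{k,j} - mean_j), divisor n-1 = 4:
  S[X,X] = ((0.6)·(0.6) + (-4.4)·(-4.4) + (-0.4)·(-0.4) + (1.6)·(1.6) + (2.6)·(2.6)) / 4 = 29.2/4 = 7.3
  S[X,Y] = ((0.6)·(-3.6) + (-4.4)·(-0.6) + (-0.4)·(-0.6) + (1.6)·(2.4) + (2.6)·(2.4)) / 4 = 10.8/4 = 2.7
  S[Y,Y] = ((-3.6)·(-3.6) + (-0.6)·(-0.6) + (-0.6)·(-0.6) + (2.4)·(2.4) + (2.4)·(2.4)) / 4 = 25.2/4 = 6.3
  S = [[7.3, 2.7],
 [2.7, 6.3]].

Step 3 — invert S. det(S) = 7.3·6.3 - (2.7)² = 38.7.
  S^{-1} = (1/det) · [[d, -b], [-b, a]] = [[0.1628, -0.0698],
 [-0.0698, 0.1886]].

Step 4 — quadratic form (x̄ - mu_0)^T · S^{-1} · (x̄ - mu_0):
  S^{-1} · (x̄ - mu_0) = (-0.2326, 0.0362),
  (x̄ - mu_0)^T · [...] = (-1.6)·(-0.2326) + (-0.4)·(0.0362) = 0.3576.

Step 5 — scale by n: T² = 5 · 0.3576 = 1.7881.

T² ≈ 1.7881


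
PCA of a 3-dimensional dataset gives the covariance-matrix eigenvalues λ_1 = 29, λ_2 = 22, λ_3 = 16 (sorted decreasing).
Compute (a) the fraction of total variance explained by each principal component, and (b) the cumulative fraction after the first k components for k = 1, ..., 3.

Step 1 — total variance = trace(Sigma) = Σ λ_i = 29 + 22 + 16 = 67.

Step 2 — fraction explained by component i = λ_i / Σ λ:
  PC1: 29/67 = 0.4328
  PC2: 22/67 = 0.3284
  PC3: 16/67 = 0.2388

Step 3 — cumulative fraction after k components = (λ_1 + ... + λ_k) / Σ λ:
  k = 1: 29/67 = 0.4328
  k = 2: (29 + 22)/67 = 51/67 = 0.7612
  k = 3: (29 + 22 + 16)/67 = 67/67 = 1

Summary (fraction, with percent):

explained: PC1 0.4328 (43.28%), PC2 0.3284 (32.84%), PC3 0.2388 (23.88%);  cumulative: 0.4328, 0.7612, 1


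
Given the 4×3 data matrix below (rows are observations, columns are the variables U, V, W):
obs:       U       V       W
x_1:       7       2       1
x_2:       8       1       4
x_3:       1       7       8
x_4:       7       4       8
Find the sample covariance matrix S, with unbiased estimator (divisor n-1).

Step 1 — column means:
  mean(U) = (7 + 8 + 1 + 7) / 4 = 23/4 = 5.75
  mean(V) = (2 + 1 + 7 + 4) / 4 = 14/4 = 3.5
  mean(W) = (1 + 4 + 8 + 8) / 4 = 21/4 = 5.25

Step 2 — sample covariance S[i,j] = (1/(n-1)) · Σ_k (x_{k,i} - mean_i) · (x_{k,j} - mean_j), with n-1 = 3.
  S[U,U] = ((1.25)·(1.25) + (2.25)·(2.25) + (-4.75)·(-4.75) + (1.25)·(1.25)) / 3 = 30.75/3 = 10.25
  S[U,V] = ((1.25)·(-1.5) + (2.25)·(-2.5) + (-4.75)·(3.5) + (1.25)·(0.5)) / 3 = -23.5/3 = -7.8333
  S[U,W] = ((1.25)·(-4.25) + (2.25)·(-1.25) + (-4.75)·(2.75) + (1.25)·(2.75)) / 3 = -17.75/3 = -5.9167
  S[V,V] = ((-1.5)·(-1.5) + (-2.5)·(-2.5) + (3.5)·(3.5) + (0.5)·(0.5)) / 3 = 21/3 = 7
  S[V,W] = ((-1.5)·(-4.25) + (-2.5)·(-1.25) + (3.5)·(2.75) + (0.5)·(2.75)) / 3 = 20.5/3 = 6.8333
  S[W,W] = ((-4.25)·(-4.25) + (-1.25)·(-1.25) + (2.75)·(2.75) + (2.75)·(2.75)) / 3 = 34.75/3 = 11.5833

S is symmetric (S[j,i] = S[i,j]). Assembling:

S = [[10.25, -7.8333, -5.9167],
 [-7.8333, 7, 6.8333],
 [-5.9167, 6.8333, 11.5833]]


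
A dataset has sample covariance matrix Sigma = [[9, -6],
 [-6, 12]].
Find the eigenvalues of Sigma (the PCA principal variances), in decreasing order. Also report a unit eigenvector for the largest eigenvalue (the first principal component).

Step 1 — characteristic polynomial of 2×2 Sigma:
  det(Sigma - λI) = λ² - trace · λ + det = 0.
  trace = 9 + 12 = 21, det = 9·12 - (-6)² = 72.
Step 2 — discriminant:
  Δ = trace² - 4·det = 441 - 288 = 153.
Step 3 — eigenvalues:
  λ = (trace ± √Δ)/2 = (21 ± 12.3693)/2,
  λ_1 = 16.6847,  λ_2 = 4.3153.

Step 4 — unit eigenvector for λ_1: solve (Sigma - λ_1 I)v = 0. First row:
  (9 - 16.6847)·v_x + (-6)·v_y = 0, i.e. (-7.6847)·v_x + (-6)·v_y = 0,
  so v ∝ (b, λ_1 - a) = (-6, 7.6847); multiply by -1 so the first entry is positive: u = (6, -7.6847).
  ||u|| = √((6)² + (-7.6847)²) = √(95.054) ≈ 9.7496,
  v_1 = u/||u|| ≈ (0.6154, -0.7882) (||v_1|| = 1).

λ_1 = 16.6847,  λ_2 = 4.3153;  v_1 ≈ (0.6154, -0.7882)


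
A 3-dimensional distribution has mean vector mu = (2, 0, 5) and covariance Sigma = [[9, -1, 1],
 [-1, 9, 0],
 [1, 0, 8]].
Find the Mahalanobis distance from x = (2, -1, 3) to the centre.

Step 1 — centre the observation: (x - mu) = (0, -1, -2).

Step 2 — invert Sigma (cofactor / det for 3×3, or solve directly):
  Sigma^{-1} = [[0.1141, 0.0127, -0.0143],
 [0.0127, 0.1125, -0.0016],
 [-0.0143, -0.0016, 0.1268]].

Step 3 — form the quadratic (x - mu)^T · Sigma^{-1} · (x - mu):
  Sigma^{-1} · (x - mu) = (0.0158, -0.1094, -0.252).
  (x - mu)^T · [Sigma^{-1} · (x - mu)] = (0)·(0.0158) + (-1)·(-0.1094) + (-2)·(-0.252) = 0.6133.

Step 4 — take square root: d = √(0.6133) ≈ 0.7831.

d(x, mu) = √(0.6133) ≈ 0.7831


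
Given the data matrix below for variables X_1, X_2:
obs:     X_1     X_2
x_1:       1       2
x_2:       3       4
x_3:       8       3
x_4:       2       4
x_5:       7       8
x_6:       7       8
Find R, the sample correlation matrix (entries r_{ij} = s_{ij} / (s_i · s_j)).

Step 1 — column means:
  mean(X_1) = (1 + 3 + 8 + 2 + 7 + 7) / 6 = 28/6 = 4.6667
  mean(X_2) = (2 + 4 + 3 + 4 + 8 + 8) / 6 = 29/6 = 4.8333

Step 2 — sample variances and covariances s[i,j] = (1/(n-1)) · Σ_k (x_{k,i} - mean_i) · (x_{k,j} - mean_j), with n-1 = 5:
  s[X_1,X_1] = ((-3.6667)·(-3.6667) + (-1.6667)·(-1.6667) + (3.3333)·(3.3333) + (-2.6667)·(-2.6667) + (2.3333)·(2.3333) + (2.3333)·(2.3333)) / 5 = 45.3333/5 = 9.0667
  s[X_1,X_2] = ((-3.6667)·(-2.8333) + (-1.6667)·(-0.8333) + (3.3333)·(-1.8333) + (-2.6667)·(-0.8333) + (2.3333)·(3.1667) + (2.3333)·(3.1667)) / 5 = 22.6667/5 = 4.5333
  s[X_2,X_2] = ((-2.8333)·(-2.8333) + (-0.8333)·(-0.8333) + (-1.8333)·(-1.8333) + (-0.8333)·(-0.8333) + (3.1667)·(3.1667) + (3.1667)·(3.1667)) / 5 = 32.8333/5 = 6.5667
  Sample standard deviations s_i = √(s[i,i]):
  s(X_1) = √(9.0667) = 3.0111
  s(X_2) = √(6.5667) = 2.5626

Step 3 — r_{ij} = s_{ij} / (s_i · s_j):
  r[X_1,X_1] = 1 (diagonal).
  r[X_1,X_2] = 4.5333 / (3.0111 · 2.5626) = 4.5333 / 7.7161 = 0.5875
  r[X_2,X_2] = 1 (diagonal).

R is symmetric with unit diagonal. Assembling:

R = [[1, 0.5875],
 [0.5875, 1]]


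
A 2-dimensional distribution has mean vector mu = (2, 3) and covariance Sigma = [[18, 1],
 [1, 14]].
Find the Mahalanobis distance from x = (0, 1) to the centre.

Step 1 — centre the observation: (x - mu) = (-2, -2).

Step 2 — invert Sigma. det(Sigma) = 18·14 - (1)² = 251.
  Sigma^{-1} = (1/det) · [[d, -b], [-b, a]] = [[0.0558, -0.004],
 [-0.004, 0.0717]].

Step 3 — form the quadratic (x - mu)^T · Sigma^{-1} · (x - mu):
  Sigma^{-1} · (x - mu) = (-0.1036, -0.1355).
  (x - mu)^T · [Sigma^{-1} · (x - mu)] = (-2)·(-0.1036) + (-2)·(-0.1355) = 0.4781.

Step 4 — take square root: d = √(0.4781) ≈ 0.6914.

d(x, mu) = √(0.4781) ≈ 0.6914


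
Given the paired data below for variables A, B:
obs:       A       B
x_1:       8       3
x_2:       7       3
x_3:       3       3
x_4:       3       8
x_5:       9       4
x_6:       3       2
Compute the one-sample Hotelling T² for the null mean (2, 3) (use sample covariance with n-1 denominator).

Step 1 — sample mean vector:
  mean(A) = (8 + 7 + 3 + 3 + 9 + 3) / 6 = 33/6 = 5.5
  mean(B) = (3 + 3 + 3 + 8 + 4 + 2) / 6 = 23/6 = 3.8333
  x̄ = (5.5, 3.8333),  deviation x̄ - mu_0 = (5.5, 3.8333) - (2, 3) = (3.5, 0.8333).

Step 2 — sample covariance matrix, S[i,j] = (1/(n-1)) · Σ_k (x_{k,i} - mean_i) · (x_{k,j} - mean_j), divisor n-1 = 5:
  S[A,A] = ((2.5)·(2.5) + (1.5)·(1.5) + (-2.5)·(-2.5) + (-2.5)·(-2.5) + (3.5)·(3.5) + (-2.5)·(-2.5)) / 5 = 39.5/5 = 7.9
  S[A,B] = ((2.5)·(-0.8333) + (1.5)·(-0.8333) + (-2.5)·(-0.8333) + (-2.5)·(4.1667) + (3.5)·(0.1667) + (-2.5)·(-1.8333)) / 5 = -6.5/5 = -1.3
  S[B,B] = ((-0.8333)·(-0.8333) + (-0.8333)·(-0.8333) + (-0.8333)·(-0.8333) + (4.1667)·(4.1667) + (0.1667)·(0.1667) + (-1.8333)·(-1.8333)) / 5 = 22.8333/5 = 4.5667
  S = [[7.9, -1.3],
 [-1.3, 4.5667]].

Step 3 — invert S. det(S) = 7.9·4.5667 - (-1.3)² = 34.3867.
  S^{-1} = (1/det) · [[d, -b], [-b, a]] = [[0.1328, 0.0378],
 [0.0378, 0.2297]].

Step 4 — quadratic form (x̄ - mu_0)^T · S^{-1} · (x̄ - mu_0):
  S^{-1} · (x̄ - mu_0) = (0.4963, 0.3238),
  (x̄ - mu_0)^T · [...] = (3.5)·(0.4963) + (0.8333)·(0.3238) = 2.0069.

Step 5 — scale by n: T² = 6 · 2.0069 = 12.0415.

T² ≈ 12.0415


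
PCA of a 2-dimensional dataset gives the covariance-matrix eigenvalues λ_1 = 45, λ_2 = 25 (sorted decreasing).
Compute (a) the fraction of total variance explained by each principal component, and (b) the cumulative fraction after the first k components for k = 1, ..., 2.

Step 1 — total variance = trace(Sigma) = Σ λ_i = 45 + 25 = 70.

Step 2 — fraction explained by component i = λ_i / Σ λ:
  PC1: 45/70 = 0.6429
  PC2: 25/70 = 0.3571

Step 3 — cumulative fraction after k components = (λ_1 + ... + λ_k) / Σ λ:
  k = 1: 45/70 = 0.6429
  k = 2: (45 + 25)/70 = 70/70 = 1

Summary (fraction, with percent):

explained: PC1 0.6429 (64.29%), PC2 0.3571 (35.71%);  cumulative: 0.6429, 1


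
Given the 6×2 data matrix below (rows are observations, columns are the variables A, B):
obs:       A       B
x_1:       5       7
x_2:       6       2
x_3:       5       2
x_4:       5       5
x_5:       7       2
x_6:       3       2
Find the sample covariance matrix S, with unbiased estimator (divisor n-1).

Step 1 — column means:
  mean(A) = (5 + 6 + 5 + 5 + 7 + 3) / 6 = 31/6 = 5.1667
  mean(B) = (7 + 2 + 2 + 5 + 2 + 2) / 6 = 20/6 = 3.3333

Step 2 — sample covariance S[i,j] = (1/(n-1)) · Σ_k (x_{k,i} - mean_i) · (x_{k,j} - mean_j), with n-1 = 5.
  S[A,A] = ((-0.1667)·(-0.1667) + (0.8333)·(0.8333) + (-0.1667)·(-0.1667) + (-0.1667)·(-0.1667) + (1.8333)·(1.8333) + (-2.1667)·(-2.1667)) / 5 = 8.8333/5 = 1.7667
  S[A,B] = ((-0.1667)·(3.6667) + (0.8333)·(-1.3333) + (-0.1667)·(-1.3333) + (-0.1667)·(1.6667) + (1.8333)·(-1.3333) + (-2.1667)·(-1.3333)) / 5 = -1.3333/5 = -0.2667
  S[B,B] = ((3.6667)·(3.6667) + (-1.3333)·(-1.3333) + (-1.3333)·(-1.3333) + (1.6667)·(1.6667) + (-1.3333)·(-1.3333) + (-1.3333)·(-1.3333)) / 5 = 23.3333/5 = 4.6667

S is symmetric (S[j,i] = S[i,j]). Assembling:

S = [[1.7667, -0.2667],
 [-0.2667, 4.6667]]


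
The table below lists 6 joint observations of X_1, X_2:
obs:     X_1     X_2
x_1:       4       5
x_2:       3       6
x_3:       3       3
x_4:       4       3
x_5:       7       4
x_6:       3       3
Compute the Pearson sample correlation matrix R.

Step 1 — column means:
  mean(X_1) = (4 + 3 + 3 + 4 + 7 + 3) / 6 = 24/6 = 4
  mean(X_2) = (5 + 6 + 3 + 3 + 4 + 3) / 6 = 24/6 = 4

Step 2 — sample variances and covariances s[i,j] = (1/(n-1)) · Σ_k (x_{k,i} - mean_i) · (x_{k,j} - mean_j), with n-1 = 5:
  s[X_1,X_1] = ((0)·(0) + (-1)·(-1) + (-1)·(-1) + (0)·(0) + (3)·(3) + (-1)·(-1)) / 5 = 12/5 = 2.4
  s[X_1,X_2] = ((0)·(1) + (-1)·(2) + (-1)·(-1) + (0)·(-1) + (3)·(0) + (-1)·(-1)) / 5 = 0/5 = 0
  s[X_2,X_2] = ((1)·(1) + (2)·(2) + (-1)·(-1) + (-1)·(-1) + (0)·(0) + (-1)·(-1)) / 5 = 8/5 = 1.6
  Sample standard deviations s_i = √(s[i,i]):
  s(X_1) = √(2.4) = 1.5492
  s(X_2) = √(1.6) = 1.2649

Step 3 — r_{ij} = s_{ij} / (s_i · s_j):
  r[X_1,X_1] = 1 (diagonal).
  r[X_1,X_2] = 0 / (1.5492 · 1.2649) = 0 / 1.9596 = 0
  r[X_2,X_2] = 1 (diagonal).

R is symmetric with unit diagonal. Assembling:

R = [[1, 0],
 [0, 1]]


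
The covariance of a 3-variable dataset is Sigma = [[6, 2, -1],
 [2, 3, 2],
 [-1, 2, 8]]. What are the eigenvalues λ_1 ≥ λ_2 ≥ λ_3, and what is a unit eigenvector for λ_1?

Step 1 — characteristic polynomial p(λ) = det(λI - Sigma) = λ³ - tr·λ² + c_1·λ - det, where tr = trace, c_1 = sum of the principal 2×2 minors, det = det(Sigma):
  tr = 6 + 3 + 8 = 17,
  c_1 = (6·3 - (2)²) + (6·8 - (-1)²) + (3·8 - (2)²) = 14 + 47 + 20 = 81,
  det = 6·(3·8 - (2)²) - (2)·((2)·8 - (2)·(-1)) + (-1)·((2)·(2) - 3·(-1)) = 6·(20) - (2)·(18) + (-1)·(7) = 77.
  So p(λ) = λ³ - 17λ² + 81λ - 77.
Step 2 — look for an integer root (rational root theorem: any rational root is an integer divisor of 77). Testing λ = 7:
  p(7) = 343 - 833 + 567 - 77 = 0  ✓
  Dividing out (λ - 7): p(λ) = (λ - 7)(λ² - 10λ + 11).
Step 3 — remaining eigenvalues from the quadratic λ² - 10λ + 11 = 0:
  Δ = 10² - 4·11 = 100 - 44 = 56,  λ = (10 ± √56)/2 = (10 ± 7.4833)/2 ≈ 8.7417 or 1.2583.
  Sorted: λ_1 = 8.7417,  λ_2 = 7,  λ_3 = 1.2583  (check: sum = 17 = tr ✓).

Step 4 — unit eigenvector for λ_1 ≈ 8.7417: v spans the null space of (Sigma - λ_1 I), whose rows are
  r_1 = (-2.7417, 2, -1),  r_2 = (2, -5.7417, 2),  r_3 = (-1, 2, -0.7417).
  v is orthogonal to every row, so take v ∝ r_1 × r_2 = ((2)·(2) - (-1)·(-5.7417), (-1)·(2) - (-2.7417)·(2), (-2.7417)·(-5.7417) - (2)·(2)) ≈ (-1.7417, 3.4833, 11.7417).
  Rescale (multiply by -1 so the first nonzero entry is positive): u = (1.7417, -3.4833, -11.7417).
  ||u|| = √((1.7417)² + (-3.4833)² + (-11.7417)²) = √(153.0334) ≈ 12.3707,  v_1 = u/||u|| ≈ (0.1408, -0.2816, -0.9492) (||v_1|| = 1).

λ_1 = 8.7417,  λ_2 = 7,  λ_3 = 1.2583;  v_1 ≈ (0.1408, -0.2816, -0.9492)


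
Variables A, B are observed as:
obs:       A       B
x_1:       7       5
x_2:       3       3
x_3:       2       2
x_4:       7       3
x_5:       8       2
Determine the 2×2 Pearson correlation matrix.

Step 1 — column means:
  mean(A) = (7 + 3 + 2 + 7 + 8) / 5 = 27/5 = 5.4
  mean(B) = (5 + 3 + 2 + 3 + 2) / 5 = 15/5 = 3

Step 2 — sample variances and covariances s[i,j] = (1/(n-1)) · Σ_k (x_{k,i} - mean_i) · (x_{k,j} - mean_j), with n-1 = 4:
  s[A,A] = ((1.6)·(1.6) + (-2.4)·(-2.4) + (-3.4)·(-3.4) + (1.6)·(1.6) + (2.6)·(2.6)) / 4 = 29.2/4 = 7.3
  s[A,B] = ((1.6)·(2) + (-2.4)·(0) + (-3.4)·(-1) + (1.6)·(0) + (2.6)·(-1)) / 4 = 4/4 = 1
  s[B,B] = ((2)·(2) + (0)·(0) + (-1)·(-1) + (0)·(0) + (-1)·(-1)) / 4 = 6/4 = 1.5
  Sample standard deviations s_i = √(s[i,i]):
  s(A) = √(7.3) = 2.7019
  s(B) = √(1.5) = 1.2247

Step 3 — r_{ij} = s_{ij} / (s_i · s_j):
  r[A,A] = 1 (diagonal).
  r[A,B] = 1 / (2.7019 · 1.2247) = 1 / 3.3091 = 0.3022
  r[B,B] = 1 (diagonal).

R is symmetric with unit diagonal. Assembling:

R = [[1, 0.3022],
 [0.3022, 1]]


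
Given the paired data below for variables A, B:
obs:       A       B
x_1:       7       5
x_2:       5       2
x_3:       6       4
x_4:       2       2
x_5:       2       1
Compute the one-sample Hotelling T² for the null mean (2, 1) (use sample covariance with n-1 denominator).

Step 1 — sample mean vector:
  mean(A) = (7 + 5 + 6 + 2 + 2) / 5 = 22/5 = 4.4
  mean(B) = (5 + 2 + 4 + 2 + 1) / 5 = 14/5 = 2.8
  x̄ = (4.4, 2.8),  deviation x̄ - mu_0 = (4.4, 2.8) - (2, 1) = (2.4, 1.8).

Step 2 — sample covariance matrix, S[i,j] = (1/(n-1)) · Σ_k (x_{k,i} - mean_i) · (x_{k,j} - mean_j), divisor n-1 = 4:
  S[A,A] = ((2.6)·(2.6) + (0.6)·(0.6) + (1.6)·(1.6) + (-2.4)·(-2.4) + (-2.4)·(-2.4)) / 4 = 21.2/4 = 5.3
  S[A,B] = ((2.6)·(2.2) + (0.6)·(-0.8) + (1.6)·(1.2) + (-2.4)·(-0.8) + (-2.4)·(-1.8)) / 4 = 13.4/4 = 3.35
  S[B,B] = ((2.2)·(2.2) + (-0.8)·(-0.8) + (1.2)·(1.2) + (-0.8)·(-0.8) + (-1.8)·(-1.8)) / 4 = 10.8/4 = 2.7
  S = [[5.3, 3.35],
 [3.35, 2.7]].

Step 3 — invert S. det(S) = 5.3·2.7 - (3.35)² = 3.0875.
  S^{-1} = (1/det) · [[d, -b], [-b, a]] = [[0.8745, -1.085],
 [-1.085, 1.7166]].

Step 4 — quadratic form (x̄ - mu_0)^T · S^{-1} · (x̄ - mu_0):
  S^{-1} · (x̄ - mu_0) = (0.1457, 0.4858),
  (x̄ - mu_0)^T · [...] = (2.4)·(0.1457) + (1.8)·(0.4858) = 1.2243.

Step 5 — scale by n: T² = 5 · 1.2243 = 6.1215.

T² ≈ 6.1215


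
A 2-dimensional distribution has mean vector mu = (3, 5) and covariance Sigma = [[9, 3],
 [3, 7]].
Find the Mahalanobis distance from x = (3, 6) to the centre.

Step 1 — centre the observation: (x - mu) = (0, 1).

Step 2 — invert Sigma. det(Sigma) = 9·7 - (3)² = 54.
  Sigma^{-1} = (1/det) · [[d, -b], [-b, a]] = [[0.1296, -0.0556],
 [-0.0556, 0.1667]].

Step 3 — form the quadratic (x - mu)^T · Sigma^{-1} · (x - mu):
  Sigma^{-1} · (x - mu) = (-0.0556, 0.1667).
  (x - mu)^T · [Sigma^{-1} · (x - mu)] = (0)·(-0.0556) + (1)·(0.1667) = 0.1667.

Step 4 — take square root: d = √(0.1667) ≈ 0.4082.

d(x, mu) = √(0.1667) ≈ 0.4082


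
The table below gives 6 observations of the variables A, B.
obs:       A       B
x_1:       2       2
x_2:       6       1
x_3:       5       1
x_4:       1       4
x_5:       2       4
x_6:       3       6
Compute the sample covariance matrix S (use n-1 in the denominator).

Step 1 — column means:
  mean(A) = (2 + 6 + 5 + 1 + 2 + 3) / 6 = 19/6 = 3.1667
  mean(B) = (2 + 1 + 1 + 4 + 4 + 6) / 6 = 18/6 = 3

Step 2 — sample covariance S[i,j] = (1/(n-1)) · Σ_k (x_{k,i} - mean_i) · (x_{k,j} - mean_j), with n-1 = 5.
  S[A,A] = ((-1.1667)·(-1.1667) + (2.8333)·(2.8333) + (1.8333)·(1.8333) + (-2.1667)·(-2.1667) + (-1.1667)·(-1.1667) + (-0.1667)·(-0.1667)) / 5 = 18.8333/5 = 3.7667
  S[A,B] = ((-1.1667)·(-1) + (2.8333)·(-2) + (1.8333)·(-2) + (-2.1667)·(1) + (-1.1667)·(1) + (-0.1667)·(3)) / 5 = -12/5 = -2.4
  S[B,B] = ((-1)·(-1) + (-2)·(-2) + (-2)·(-2) + (1)·(1) + (1)·(1) + (3)·(3)) / 5 = 20/5 = 4

S is symmetric (S[j,i] = S[i,j]). Assembling:

S = [[3.7667, -2.4],
 [-2.4, 4]]


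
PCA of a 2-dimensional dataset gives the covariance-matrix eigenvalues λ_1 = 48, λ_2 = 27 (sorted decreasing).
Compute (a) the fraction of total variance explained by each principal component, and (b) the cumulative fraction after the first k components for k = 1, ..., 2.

Step 1 — total variance = trace(Sigma) = Σ λ_i = 48 + 27 = 75.

Step 2 — fraction explained by component i = λ_i / Σ λ:
  PC1: 48/75 = 0.64
  PC2: 27/75 = 0.36

Step 3 — cumulative fraction after k components = (λ_1 + ... + λ_k) / Σ λ:
  k = 1: 48/75 = 0.64
  k = 2: (48 + 27)/75 = 75/75 = 1

Summary (fraction, with percent):

explained: PC1 0.64 (64%), PC2 0.36 (36%);  cumulative: 0.64, 1


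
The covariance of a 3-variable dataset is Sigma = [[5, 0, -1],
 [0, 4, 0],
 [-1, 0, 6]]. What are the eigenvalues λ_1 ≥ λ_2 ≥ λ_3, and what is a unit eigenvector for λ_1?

Step 1 — characteristic polynomial p(λ) = det(λI - Sigma) = λ³ - tr·λ² + c_1·λ - det, where tr = trace, c_1 = sum of the principal 2×2 minors, det = det(Sigma):
  tr = 5 + 4 + 6 = 15,
  c_1 = (5·4 - (0)²) + (5·6 - (-1)²) + (4·6 - (0)²) = 20 + 29 + 24 = 73,
  det = 5·(4·6 - (0)²) - (0)·((0)·6 - (0)·(-1)) + (-1)·((0)·(0) - 4·(-1)) = 5·(24) - (0)·(0) + (-1)·(4) = 116.
  So p(λ) = λ³ - 15λ² + 73λ - 116.
Step 2 — look for an integer root (rational root theorem: any rational root is an integer divisor of 116). Testing λ = 4:
  p(4) = 64 - 240 + 292 - 116 = 0  ✓
  Dividing out (λ - 4): p(λ) = (λ - 4)(λ² - 11λ + 29).
Step 3 — remaining eigenvalues from the quadratic λ² - 11λ + 29 = 0:
  Δ = 11² - 4·29 = 121 - 116 = 5,  λ = (11 ± √5)/2 = (11 ± 2.2361)/2 ≈ 6.618 or 4.382.
  Sorted: λ_1 = 6.618,  λ_2 = 4.382,  λ_3 = 4  (check: sum = 15 = tr ✓).

Step 4 — unit eigenvector for λ_1 ≈ 6.618: v spans the null space of (Sigma - λ_1 I), whose rows are
  r_1 = (-1.618, 0, -1),  r_2 = (0, -2.618, 0),  r_3 = (-1, 0, -0.618).
  v is orthogonal to every row, so take v ∝ r_1 × r_2 = ((0)·(0) - (-1)·(-2.618), (-1)·(0) - (-1.618)·(0), (-1.618)·(-2.618) - (0)·(0)) ≈ (-2.618, 0, 4.2361).
  Rescale (multiply by -1 so the first nonzero entry is positive): u = (2.618, 0, -4.2361).
  ||u|| = √((2.618)² + (0)² + (-4.2361)²) = √(24.7984) ≈ 4.9798,  v_1 = u/||u|| ≈ (0.5257, 0, -0.8507) (||v_1|| = 1).

λ_1 = 6.618,  λ_2 = 4.382,  λ_3 = 4;  v_1 ≈ (0.5257, 0, -0.8507)


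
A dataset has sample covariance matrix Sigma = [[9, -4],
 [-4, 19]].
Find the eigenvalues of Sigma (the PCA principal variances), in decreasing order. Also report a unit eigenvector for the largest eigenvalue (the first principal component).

Step 1 — characteristic polynomial of 2×2 Sigma:
  det(Sigma - λI) = λ² - trace · λ + det = 0.
  trace = 9 + 19 = 28, det = 9·19 - (-4)² = 155.
Step 2 — discriminant:
  Δ = trace² - 4·det = 784 - 620 = 164.
Step 3 — eigenvalues:
  λ = (trace ± √Δ)/2 = (28 ± 12.8062)/2,
  λ_1 = 20.4031,  λ_2 = 7.5969.

Step 4 — unit eigenvector for λ_1: solve (Sigma - λ_1 I)v = 0. First row:
  (9 - 20.4031)·v_x + (-4)·v_y = 0, i.e. (-11.4031)·v_x + (-4)·v_y = 0,
  so v ∝ (b, λ_1 - a) = (-4, 11.4031); multiply by -1 so the first entry is positive: u = (4, -11.4031).
  ||u|| = √((4)² + (-11.4031)²) = √(146.0312) ≈ 12.0843,
  v_1 = u/||u|| ≈ (0.331, -0.9436) (||v_1|| = 1).

λ_1 = 20.4031,  λ_2 = 7.5969;  v_1 ≈ (0.331, -0.9436)


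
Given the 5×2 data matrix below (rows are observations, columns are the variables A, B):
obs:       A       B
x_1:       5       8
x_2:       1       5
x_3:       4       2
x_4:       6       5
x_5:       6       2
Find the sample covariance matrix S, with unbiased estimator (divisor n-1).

Step 1 — column means:
  mean(A) = (5 + 1 + 4 + 6 + 6) / 5 = 22/5 = 4.4
  mean(B) = (8 + 5 + 2 + 5 + 2) / 5 = 22/5 = 4.4

Step 2 — sample covariance S[i,j] = (1/(n-1)) · Σ_k (x_{k,i} - mean_i) · (x_{k,j} - mean_j), with n-1 = 4.
  S[A,A] = ((0.6)·(0.6) + (-3.4)·(-3.4) + (-0.4)·(-0.4) + (1.6)·(1.6) + (1.6)·(1.6)) / 4 = 17.2/4 = 4.3
  S[A,B] = ((0.6)·(3.6) + (-3.4)·(0.6) + (-0.4)·(-2.4) + (1.6)·(0.6) + (1.6)·(-2.4)) / 4 = -1.8/4 = -0.45
  S[B,B] = ((3.6)·(3.6) + (0.6)·(0.6) + (-2.4)·(-2.4) + (0.6)·(0.6) + (-2.4)·(-2.4)) / 4 = 25.2/4 = 6.3

S is symmetric (S[j,i] = S[i,j]). Assembling:

S = [[4.3, -0.45],
 [-0.45, 6.3]]


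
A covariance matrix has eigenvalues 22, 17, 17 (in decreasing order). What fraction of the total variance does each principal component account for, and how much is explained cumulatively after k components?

Step 1 — total variance = trace(Sigma) = Σ λ_i = 22 + 17 + 17 = 56.

Step 2 — fraction explained by component i = λ_i / Σ λ:
  PC1: 22/56 = 0.3929
  PC2: 17/56 = 0.3036
  PC3: 17/56 = 0.3036

Step 3 — cumulative fraction after k components = (λ_1 + ... + λ_k) / Σ λ:
  k = 1: 22/56 = 0.3929
  k = 2: (22 + 17)/56 = 39/56 = 0.6964
  k = 3: (22 + 17 + 17)/56 = 56/56 = 1

Summary (fraction, with percent):

explained: PC1 0.3929 (39.29%), PC2 0.3036 (30.36%), PC3 0.3036 (30.36%);  cumulative: 0.3929, 0.6964, 1


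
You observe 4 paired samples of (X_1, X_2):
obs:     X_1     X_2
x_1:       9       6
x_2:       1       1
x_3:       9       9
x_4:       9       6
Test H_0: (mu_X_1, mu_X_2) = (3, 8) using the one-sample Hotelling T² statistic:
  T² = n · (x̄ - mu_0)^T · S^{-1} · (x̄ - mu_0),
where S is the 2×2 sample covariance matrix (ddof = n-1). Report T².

Step 1 — sample mean vector:
  mean(X_1) = (9 + 1 + 9 + 9) / 4 = 28/4 = 7
  mean(X_2) = (6 + 1 + 9 + 6) / 4 = 22/4 = 5.5
  x̄ = (7, 5.5),  deviation x̄ - mu_0 = (7, 5.5) - (3, 8) = (4, -2.5).

Step 2 — sample covariance matrix, S[i,j] = (1/(n-1)) · Σ_k (x_{k,i} - mean_i) · (x_{k,j} - mean_j), divisor n-1 = 3:
  S[X_1,X_1] = ((2)·(2) + (-6)·(-6) + (2)·(2) + (2)·(2)) / 3 = 48/3 = 16
  S[X_1,X_2] = ((2)·(0.5) + (-6)·(-4.5) + (2)·(3.5) + (2)·(0.5)) / 3 = 36/3 = 12
  S[X_2,X_2] = ((0.5)·(0.5) + (-4.5)·(-4.5) + (3.5)·(3.5) + (0.5)·(0.5)) / 3 = 33/3 = 11
  S = [[16, 12],
 [12, 11]].

Step 3 — invert S. det(S) = 16·11 - (12)² = 32.
  S^{-1} = (1/det) · [[d, -b], [-b, a]] = [[0.3438, -0.375],
 [-0.375, 0.5]].

Step 4 — quadratic form (x̄ - mu_0)^T · S^{-1} · (x̄ - mu_0):
  S^{-1} · (x̄ - mu_0) = (2.3125, -2.75),
  (x̄ - mu_0)^T · [...] = (4)·(2.3125) + (-2.5)·(-2.75) = 16.125.

Step 5 — scale by n: T² = 4 · 16.125 = 64.5.

T² ≈ 64.5


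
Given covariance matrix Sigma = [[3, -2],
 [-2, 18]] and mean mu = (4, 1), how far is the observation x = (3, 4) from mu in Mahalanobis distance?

Step 1 — centre the observation: (x - mu) = (-1, 3).

Step 2 — invert Sigma. det(Sigma) = 3·18 - (-2)² = 50.
  Sigma^{-1} = (1/det) · [[d, -b], [-b, a]] = [[0.36, 0.04],
 [0.04, 0.06]].

Step 3 — form the quadratic (x - mu)^T · Sigma^{-1} · (x - mu):
  Sigma^{-1} · (x - mu) = (-0.24, 0.14).
  (x - mu)^T · [Sigma^{-1} · (x - mu)] = (-1)·(-0.24) + (3)·(0.14) = 0.66.

Step 4 — take square root: d = √(0.66) ≈ 0.8124.

d(x, mu) = √(0.66) ≈ 0.8124


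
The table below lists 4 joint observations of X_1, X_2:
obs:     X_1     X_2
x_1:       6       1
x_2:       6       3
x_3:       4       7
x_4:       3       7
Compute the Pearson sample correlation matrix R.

Step 1 — column means:
  mean(X_1) = (6 + 6 + 4 + 3) / 4 = 19/4 = 4.75
  mean(X_2) = (1 + 3 + 7 + 7) / 4 = 18/4 = 4.5

Step 2 — sample variances and covariances s[i,j] = (1/(n-1)) · Σ_k (x_{k,i} - mean_i) · (x_{k,j} - mean_j), with n-1 = 3:
  s[X_1,X_1] = ((1.25)·(1.25) + (1.25)·(1.25) + (-0.75)·(-0.75) + (-1.75)·(-1.75)) / 3 = 6.75/3 = 2.25
  s[X_1,X_2] = ((1.25)·(-3.5) + (1.25)·(-1.5) + (-0.75)·(2.5) + (-1.75)·(2.5)) / 3 = -12.5/3 = -4.1667
  s[X_2,X_2] = ((-3.5)·(-3.5) + (-1.5)·(-1.5) + (2.5)·(2.5) + (2.5)·(2.5)) / 3 = 27/3 = 9
  Sample standard deviations s_i = √(s[i,i]):
  s(X_1) = √(2.25) = 1.5
  s(X_2) = √(9) = 3

Step 3 — r_{ij} = s_{ij} / (s_i · s_j):
  r[X_1,X_1] = 1 (diagonal).
  r[X_1,X_2] = -4.1667 / (1.5 · 3) = -4.1667 / 4.5 = -0.9259
  r[X_2,X_2] = 1 (diagonal).

R is symmetric with unit diagonal. Assembling:

R = [[1, -0.9259],
 [-0.9259, 1]]


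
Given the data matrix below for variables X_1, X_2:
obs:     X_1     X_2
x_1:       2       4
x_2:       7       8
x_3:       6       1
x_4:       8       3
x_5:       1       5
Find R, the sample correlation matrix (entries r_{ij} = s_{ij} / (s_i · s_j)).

Step 1 — column means:
  mean(X_1) = (2 + 7 + 6 + 8 + 1) / 5 = 24/5 = 4.8
  mean(X_2) = (4 + 8 + 1 + 3 + 5) / 5 = 21/5 = 4.2

Step 2 — sample variances and covariances s[i,j] = (1/(n-1)) · Σ_k (x_{k,i} - mean_i) · (x_{k,j} - mean_j), with n-1 = 4:
  s[X_1,X_1] = ((-2.8)·(-2.8) + (2.2)·(2.2) + (1.2)·(1.2) + (3.2)·(3.2) + (-3.8)·(-3.8)) / 4 = 38.8/4 = 9.7
  s[X_1,X_2] = ((-2.8)·(-0.2) + (2.2)·(3.8) + (1.2)·(-3.2) + (3.2)·(-1.2) + (-3.8)·(0.8)) / 4 = -1.8/4 = -0.45
  s[X_2,X_2] = ((-0.2)·(-0.2) + (3.8)·(3.8) + (-3.2)·(-3.2) + (-1.2)·(-1.2) + (0.8)·(0.8)) / 4 = 26.8/4 = 6.7
  Sample standard deviations s_i = √(s[i,i]):
  s(X_1) = √(9.7) = 3.1145
  s(X_2) = √(6.7) = 2.5884

Step 3 — r_{ij} = s_{ij} / (s_i · s_j):
  r[X_1,X_1] = 1 (diagonal).
  r[X_1,X_2] = -0.45 / (3.1145 · 2.5884) = -0.45 / 8.0616 = -0.0558
  r[X_2,X_2] = 1 (diagonal).

R is symmetric with unit diagonal. Assembling:

R = [[1, -0.0558],
 [-0.0558, 1]]


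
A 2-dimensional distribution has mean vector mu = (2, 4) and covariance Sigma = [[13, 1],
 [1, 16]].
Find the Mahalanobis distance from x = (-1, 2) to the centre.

Step 1 — centre the observation: (x - mu) = (-3, -2).

Step 2 — invert Sigma. det(Sigma) = 13·16 - (1)² = 207.
  Sigma^{-1} = (1/det) · [[d, -b], [-b, a]] = [[0.0773, -0.0048],
 [-0.0048, 0.0628]].

Step 3 — form the quadratic (x - mu)^T · Sigma^{-1} · (x - mu):
  Sigma^{-1} · (x - mu) = (-0.2222, -0.1111).
  (x - mu)^T · [Sigma^{-1} · (x - mu)] = (-3)·(-0.2222) + (-2)·(-0.1111) = 0.8889.

Step 4 — take square root: d = √(0.8889) ≈ 0.9428.

d(x, mu) = √(0.8889) ≈ 0.9428


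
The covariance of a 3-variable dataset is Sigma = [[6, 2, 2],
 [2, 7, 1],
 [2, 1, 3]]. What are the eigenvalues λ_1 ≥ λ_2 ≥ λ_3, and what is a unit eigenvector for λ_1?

Step 1 — characteristic polynomial p(λ) = det(λI - Sigma) = λ³ - tr·λ² + c_1·λ - det, where tr = trace, c_1 = sum of the principal 2×2 minors, det = det(Sigma):
  tr = 6 + 7 + 3 = 16,
  c_1 = (6·7 - (2)²) + (6·3 - (2)²) + (7·3 - (1)²) = 38 + 14 + 20 = 72,
  det = 6·(7·3 - (1)²) - (2)·((2)·3 - (1)·(2)) + (2)·((2)·(1) - 7·(2)) = 6·(20) - (2)·(4) + (2)·(-12) = 88.
  So p(λ) = λ³ - 16λ² + 72λ - 88.
Step 2 — look for an integer root (rational root theorem: any rational root is an integer divisor of 88). Testing λ = 2:
  p(2) = 8 - 64 + 144 - 88 = 0  ✓
  Dividing out (λ - 2): p(λ) = (λ - 2)(λ² - 14λ + 44).
Step 3 — remaining eigenvalues from the quadratic λ² - 14λ + 44 = 0:
  Δ = 14² - 4·44 = 196 - 176 = 20,  λ = (14 ± √20)/2 = (14 ± 4.4721)/2 ≈ 9.2361 or 4.7639.
  Sorted: λ_1 = 9.2361,  λ_2 = 4.7639,  λ_3 = 2  (check: sum = 16 = tr ✓).

Step 4 — unit eigenvector for λ_1 ≈ 9.2361: v spans the null space of (Sigma - λ_1 I), whose rows are
  r_1 = (-3.2361, 2, 2),  r_2 = (2, -2.2361, 1),  r_3 = (2, 1, -6.2361).
  v is orthogonal to every row, so take v ∝ r_1 × r_2 = ((2)·(1) - (2)·(-2.2361), (2)·(2) - (-3.2361)·(1), (-3.2361)·(-2.2361) - (2)·(2)) ≈ (6.4721, 7.2361, 3.2361).
  Let u = (6.4721, 7.2361, 3.2361).
  ||u|| = √((6.4721)² + (7.2361)² + (3.2361)²) = √(104.7214) ≈ 10.2333,  v_1 = u/||u|| ≈ (0.6325, 0.7071, 0.3162) (||v_1|| = 1).

λ_1 = 9.2361,  λ_2 = 4.7639,  λ_3 = 2;  v_1 ≈ (0.6325, 0.7071, 0.3162)


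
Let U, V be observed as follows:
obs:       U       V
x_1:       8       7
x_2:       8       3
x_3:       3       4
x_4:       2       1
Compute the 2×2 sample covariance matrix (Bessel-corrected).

Step 1 — column means:
  mean(U) = (8 + 8 + 3 + 2) / 4 = 21/4 = 5.25
  mean(V) = (7 + 3 + 4 + 1) / 4 = 15/4 = 3.75

Step 2 — sample covariance S[i,j] = (1/(n-1)) · Σ_k (x_{k,i} - mean_i) · (x_{k,j} - mean_j), with n-1 = 3.
  S[U,U] = ((2.75)·(2.75) + (2.75)·(2.75) + (-2.25)·(-2.25) + (-3.25)·(-3.25)) / 3 = 30.75/3 = 10.25
  S[U,V] = ((2.75)·(3.25) + (2.75)·(-0.75) + (-2.25)·(0.25) + (-3.25)·(-2.75)) / 3 = 15.25/3 = 5.0833
  S[V,V] = ((3.25)·(3.25) + (-0.75)·(-0.75) + (0.25)·(0.25) + (-2.75)·(-2.75)) / 3 = 18.75/3 = 6.25

S is symmetric (S[j,i] = S[i,j]). Assembling:

S = [[10.25, 5.0833],
 [5.0833, 6.25]]


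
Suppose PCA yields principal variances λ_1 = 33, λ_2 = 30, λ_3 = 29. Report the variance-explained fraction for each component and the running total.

Step 1 — total variance = trace(Sigma) = Σ λ_i = 33 + 30 + 29 = 92.

Step 2 — fraction explained by component i = λ_i / Σ λ:
  PC1: 33/92 = 0.3587
  PC2: 30/92 = 0.3261
  PC3: 29/92 = 0.3152

Step 3 — cumulative fraction after k components = (λ_1 + ... + λ_k) / Σ λ:
  k = 1: 33/92 = 0.3587
  k = 2: (33 + 30)/92 = 63/92 = 0.6848
  k = 3: (33 + 30 + 29)/92 = 92/92 = 1

Summary (fraction, with percent):

explained: PC1 0.3587 (35.87%), PC2 0.3261 (32.61%), PC3 0.3152 (31.52%);  cumulative: 0.3587, 0.6848, 1


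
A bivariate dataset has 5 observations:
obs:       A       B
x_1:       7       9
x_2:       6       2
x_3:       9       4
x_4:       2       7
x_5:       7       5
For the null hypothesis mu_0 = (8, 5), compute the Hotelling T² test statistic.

Step 1 — sample mean vector:
  mean(A) = (7 + 6 + 9 + 2 + 7) / 5 = 31/5 = 6.2
  mean(B) = (9 + 2 + 4 + 7 + 5) / 5 = 27/5 = 5.4
  x̄ = (6.2, 5.4),  deviation x̄ - mu_0 = (6.2, 5.4) - (8, 5) = (-1.8, 0.4).

Step 2 — sample covariance matrix, S[i,j] = (1/(n-1)) · Σ_k (x_{k,i} - mean_i) · (x_{k,j} - mean_j), divisor n-1 = 4:
  S[A,A] = ((0.8)·(0.8) + (-0.2)·(-0.2) + (2.8)·(2.8) + (-4.2)·(-4.2) + (0.8)·(0.8)) / 4 = 26.8/4 = 6.7
  S[A,B] = ((0.8)·(3.6) + (-0.2)·(-3.4) + (2.8)·(-1.4) + (-4.2)·(1.6) + (0.8)·(-0.4)) / 4 = -7.4/4 = -1.85
  S[B,B] = ((3.6)·(3.6) + (-3.4)·(-3.4) + (-1.4)·(-1.4) + (1.6)·(1.6) + (-0.4)·(-0.4)) / 4 = 29.2/4 = 7.3
  S = [[6.7, -1.85],
 [-1.85, 7.3]].

Step 3 — invert S. det(S) = 6.7·7.3 - (-1.85)² = 45.4875.
  S^{-1} = (1/det) · [[d, -b], [-b, a]] = [[0.1605, 0.0407],
 [0.0407, 0.1473]].

Step 4 — quadratic form (x̄ - mu_0)^T · S^{-1} · (x̄ - mu_0):
  S^{-1} · (x̄ - mu_0) = (-0.2726, -0.0143),
  (x̄ - mu_0)^T · [...] = (-1.8)·(-0.2726) + (0.4)·(-0.0143) = 0.485.

Step 5 — scale by n: T² = 5 · 0.485 = 2.4248.

T² ≈ 2.4248


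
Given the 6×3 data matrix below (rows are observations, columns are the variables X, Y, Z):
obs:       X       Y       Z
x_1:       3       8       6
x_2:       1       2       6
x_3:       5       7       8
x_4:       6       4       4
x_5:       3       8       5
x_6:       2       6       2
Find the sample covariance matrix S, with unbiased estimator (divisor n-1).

Step 1 — column means:
  mean(X) = (3 + 1 + 5 + 6 + 3 + 2) / 6 = 20/6 = 3.3333
  mean(Y) = (8 + 2 + 7 + 4 + 8 + 6) / 6 = 35/6 = 5.8333
  mean(Z) = (6 + 6 + 8 + 4 + 5 + 2) / 6 = 31/6 = 5.1667

Step 2 — sample covariance S[i,j] = (1/(n-1)) · Σ_k (x_{k,i} - mean_i) · (x_{k,j} - mean_j), with n-1 = 5.
  S[X,X] = ((-0.3333)·(-0.3333) + (-2.3333)·(-2.3333) + (1.6667)·(1.6667) + (2.6667)·(2.6667) + (-0.3333)·(-0.3333) + (-1.3333)·(-1.3333)) / 5 = 17.3333/5 = 3.4667
  S[X,Y] = ((-0.3333)·(2.1667) + (-2.3333)·(-3.8333) + (1.6667)·(1.1667) + (2.6667)·(-1.8333) + (-0.3333)·(2.1667) + (-1.3333)·(0.1667)) / 5 = 4.3333/5 = 0.8667
  S[X,Z] = ((-0.3333)·(0.8333) + (-2.3333)·(0.8333) + (1.6667)·(2.8333) + (2.6667)·(-1.1667) + (-0.3333)·(-0.1667) + (-1.3333)·(-3.1667)) / 5 = 3.6667/5 = 0.7333
  S[Y,Y] = ((2.1667)·(2.1667) + (-3.8333)·(-3.8333) + (1.1667)·(1.1667) + (-1.8333)·(-1.8333) + (2.1667)·(2.1667) + (0.1667)·(0.1667)) / 5 = 28.8333/5 = 5.7667
  S[Y,Z] = ((2.1667)·(0.8333) + (-3.8333)·(0.8333) + (1.1667)·(2.8333) + (-1.8333)·(-1.1667) + (2.1667)·(-0.1667) + (0.1667)·(-3.1667)) / 5 = 3.1667/5 = 0.6333
  S[Z,Z] = ((0.8333)·(0.8333) + (0.8333)·(0.8333) + (2.8333)·(2.8333) + (-1.1667)·(-1.1667) + (-0.1667)·(-0.1667) + (-3.1667)·(-3.1667)) / 5 = 20.8333/5 = 4.1667

S is symmetric (S[j,i] = S[i,j]). Assembling:

S = [[3.4667, 0.8667, 0.7333],
 [0.8667, 5.7667, 0.6333],
 [0.7333, 0.6333, 4.1667]]


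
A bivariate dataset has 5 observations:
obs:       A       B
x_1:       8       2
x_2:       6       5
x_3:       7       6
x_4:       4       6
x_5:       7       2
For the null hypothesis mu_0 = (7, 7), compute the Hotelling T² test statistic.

Step 1 — sample mean vector:
  mean(A) = (8 + 6 + 7 + 4 + 7) / 5 = 32/5 = 6.4
  mean(B) = (2 + 5 + 6 + 6 + 2) / 5 = 21/5 = 4.2
  x̄ = (6.4, 4.2),  deviation x̄ - mu_0 = (6.4, 4.2) - (7, 7) = (-0.6, -2.8).

Step 2 — sample covariance matrix, S[i,j] = (1/(n-1)) · Σ_k (x_{k,i} - mean_i) · (x_{k,j} - mean_j), divisor n-1 = 4:
  S[A,A] = ((1.6)·(1.6) + (-0.4)·(-0.4) + (0.6)·(0.6) + (-2.4)·(-2.4) + (0.6)·(0.6)) / 4 = 9.2/4 = 2.3
  S[A,B] = ((1.6)·(-2.2) + (-0.4)·(0.8) + (0.6)·(1.8) + (-2.4)·(1.8) + (0.6)·(-2.2)) / 4 = -8.4/4 = -2.1
  S[B,B] = ((-2.2)·(-2.2) + (0.8)·(0.8) + (1.8)·(1.8) + (1.8)·(1.8) + (-2.2)·(-2.2)) / 4 = 16.8/4 = 4.2
  S = [[2.3, -2.1],
 [-2.1, 4.2]].

Step 3 — invert S. det(S) = 2.3·4.2 - (-2.1)² = 5.25.
  S^{-1} = (1/det) · [[d, -b], [-b, a]] = [[0.8, 0.4],
 [0.4, 0.4381]].

Step 4 — quadratic form (x̄ - mu_0)^T · S^{-1} · (x̄ - mu_0):
  S^{-1} · (x̄ - mu_0) = (-1.6, -1.4667),
  (x̄ - mu_0)^T · [...] = (-0.6)·(-1.6) + (-2.8)·(-1.4667) = 5.0667.

Step 5 — scale by n: T² = 5 · 5.0667 = 25.3333.

T² ≈ 25.3333
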